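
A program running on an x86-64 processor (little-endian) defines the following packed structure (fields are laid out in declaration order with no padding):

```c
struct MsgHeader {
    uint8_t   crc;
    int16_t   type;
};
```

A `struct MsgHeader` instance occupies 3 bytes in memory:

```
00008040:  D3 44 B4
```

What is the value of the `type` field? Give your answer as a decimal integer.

-19388

`type` follows `crc` (1 byte), so it starts at byte offset 1 and occupies 2 bytes.
Bytes at offsets 1..2: 44 B4.
Little-endian: lowest address holds the least-significant byte.
Reassemble most-significant byte first: B4 44 → 0xB444.
Top bit is set, so as a signed 16-bit value this is 0xB444 − 2^16 = -19388.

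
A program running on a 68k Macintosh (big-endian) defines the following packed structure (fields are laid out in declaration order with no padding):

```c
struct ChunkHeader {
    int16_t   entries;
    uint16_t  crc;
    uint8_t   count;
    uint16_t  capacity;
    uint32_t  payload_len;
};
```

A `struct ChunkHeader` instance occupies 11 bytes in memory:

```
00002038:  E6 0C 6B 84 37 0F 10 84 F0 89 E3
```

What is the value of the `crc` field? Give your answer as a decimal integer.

`crc` follows `entries` (2 bytes), so it starts at byte offset 2 and occupies 2 bytes.
Bytes at offsets 2..3: 6B 84.
Big-endian stores the most-significant byte at the lowest address.
The bytes are already most-significant first: 0x6B84.
0x6B84 = 27524.

27524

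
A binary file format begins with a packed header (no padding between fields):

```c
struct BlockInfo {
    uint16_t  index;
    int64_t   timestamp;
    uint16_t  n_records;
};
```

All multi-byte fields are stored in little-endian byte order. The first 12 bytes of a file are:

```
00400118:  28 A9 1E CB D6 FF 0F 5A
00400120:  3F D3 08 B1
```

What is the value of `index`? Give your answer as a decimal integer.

`index` is the first field, at byte offset 0, occupying 2 bytes.
Bytes at offsets 0..1: 28 A9.
Little-endian: lowest address holds the least-significant byte.
Reassemble most-significant byte first: A9 28 → 0xA928.
0xA928 = 43304.

43304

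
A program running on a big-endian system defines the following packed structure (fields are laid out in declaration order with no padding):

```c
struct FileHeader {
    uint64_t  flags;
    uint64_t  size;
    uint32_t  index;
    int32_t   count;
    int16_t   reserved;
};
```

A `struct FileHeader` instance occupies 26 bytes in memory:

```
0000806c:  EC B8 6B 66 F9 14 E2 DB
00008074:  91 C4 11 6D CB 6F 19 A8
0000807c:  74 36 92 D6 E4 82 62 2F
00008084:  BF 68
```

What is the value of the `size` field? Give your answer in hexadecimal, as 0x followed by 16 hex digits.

0x91C4116DCB6F19A8

`size` follows `flags` (8 bytes), so it starts at byte offset 8 and occupies 8 bytes.
Bytes at offsets 8..15: 91 C4 11 6D CB 6F 19 A8.
Big-endian stores the most-significant byte at the lowest address.
The bytes are already most-significant first: 0x91C4116DCB6F19A8.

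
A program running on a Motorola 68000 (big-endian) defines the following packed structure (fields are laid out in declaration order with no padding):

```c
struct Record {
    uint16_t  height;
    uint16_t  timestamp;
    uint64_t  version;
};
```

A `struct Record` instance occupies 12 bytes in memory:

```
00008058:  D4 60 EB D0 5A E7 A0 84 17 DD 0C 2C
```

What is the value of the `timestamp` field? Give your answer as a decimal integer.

60368

`timestamp` follows `height` (2 bytes), so it starts at byte offset 2 and occupies 2 bytes.
Bytes at offsets 2..3: EB D0.
Big-endian stores the most-significant byte at the lowest address.
The bytes are already most-significant first: 0xEBD0.
0xEBD0 = 60368.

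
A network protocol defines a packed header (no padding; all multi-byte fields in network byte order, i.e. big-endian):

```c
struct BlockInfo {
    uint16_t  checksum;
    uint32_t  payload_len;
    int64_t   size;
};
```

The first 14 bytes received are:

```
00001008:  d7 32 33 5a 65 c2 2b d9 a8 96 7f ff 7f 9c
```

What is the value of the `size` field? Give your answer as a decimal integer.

3159741977923125148

`size` follows `checksum` (2 B), `payload_len` (4 B), so it starts at offset 2 + 4 = 6 and occupies 8 bytes.
Bytes at offsets 6..13: 2B D9 A8 96 7F FF 7F 9C.
Big-endian stores the most-significant byte at the lowest address.
The bytes are already most-significant first: 0x2BD9A8967FFF7F9C.
0x2BD9A8967FFF7F9C = 3159741977923125148.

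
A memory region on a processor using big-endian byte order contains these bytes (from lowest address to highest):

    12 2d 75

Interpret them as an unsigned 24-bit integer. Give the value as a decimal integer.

1191285

Big-endian stores the most-significant byte at the lowest address.
The bytes are already most-significant first: 0x122D75.
0x122D75 = 1191285.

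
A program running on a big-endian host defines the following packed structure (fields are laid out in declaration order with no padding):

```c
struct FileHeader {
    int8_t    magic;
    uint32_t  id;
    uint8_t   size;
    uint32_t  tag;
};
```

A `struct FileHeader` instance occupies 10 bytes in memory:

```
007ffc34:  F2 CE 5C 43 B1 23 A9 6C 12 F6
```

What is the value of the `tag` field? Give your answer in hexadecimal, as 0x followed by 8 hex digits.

0xA96C12F6

`tag` follows `magic` (1 B), `id` (4 B), `size` (1 B), so it starts at offset 1 + 4 + 1 = 6 and occupies 4 bytes.
Bytes at offsets 6..9: A9 6C 12 F6.
Big-endian: lowest address holds the most-significant byte.
The bytes are already most-significant first: 0xA96C12F6.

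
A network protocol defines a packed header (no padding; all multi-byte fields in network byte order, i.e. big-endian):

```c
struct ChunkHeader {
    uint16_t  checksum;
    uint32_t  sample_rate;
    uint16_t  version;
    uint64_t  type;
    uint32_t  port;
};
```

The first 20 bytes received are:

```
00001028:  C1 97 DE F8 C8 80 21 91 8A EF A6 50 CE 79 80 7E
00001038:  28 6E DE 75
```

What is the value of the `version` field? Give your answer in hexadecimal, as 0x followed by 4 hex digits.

`version` follows `checksum` (2 B), `sample_rate` (4 B), so it starts at offset 2 + 4 = 6 and occupies 2 bytes.
Bytes at offsets 6..7: 21 91.
Big-endian stores the most-significant byte at the lowest address.
The bytes are already most-significant first: 0x2191.

0x2191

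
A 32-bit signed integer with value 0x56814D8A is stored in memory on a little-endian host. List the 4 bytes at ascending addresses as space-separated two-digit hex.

Split into bytes (most-significant first): 56 81 4D 8A.
Little-endian stores the least-significant byte at the lowest address.
So at ascending addresses the bytes are 8A 4D 81 56.

8A 4D 81 56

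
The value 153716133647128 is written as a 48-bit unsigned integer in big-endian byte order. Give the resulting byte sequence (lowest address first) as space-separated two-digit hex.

153716133647128 in hexadecimal, padded to 48 bits, is 0x8BCDD38AD318.
Split into bytes (most-significant first): 8B CD D3 8A D3 18.
In big-endian order the high byte comes first in memory.
So the memory order matches the most-significant-first order: 8B CD D3 8A D3 18.

8B CD D3 8A D3 18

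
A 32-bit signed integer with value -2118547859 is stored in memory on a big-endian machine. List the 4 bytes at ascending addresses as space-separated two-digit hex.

81 B9 86 6D

Two's complement of -2118547859 in 32 bits: 2118547859 = 0x7E467993; invert → 0x81B9866C; add 1 → 0x81B9866D.
Split into bytes (most-significant first): 81 B9 86 6D.
Big-endian: lowest address holds the most-significant byte.
So the memory order matches the most-significant-first order: 81 B9 86 6D.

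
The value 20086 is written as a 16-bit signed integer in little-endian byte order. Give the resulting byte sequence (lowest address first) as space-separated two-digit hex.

20086 in hexadecimal, padded to 16 bits, is 0x4E76.
Split into bytes (most-significant first): 4E 76.
Little-endian: lowest address holds the least-significant byte.
So at ascending addresses the bytes are 76 4E.

76 4E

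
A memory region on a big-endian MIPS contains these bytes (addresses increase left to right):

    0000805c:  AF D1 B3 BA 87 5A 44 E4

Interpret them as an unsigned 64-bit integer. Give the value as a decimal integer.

Big-endian stores the most-significant byte at the lowest address.
The bytes are already most-significant first: 0xAFD1B3BA875A44E4.
0xAFD1B3BA875A44E4 = 12669104840486044900.

12669104840486044900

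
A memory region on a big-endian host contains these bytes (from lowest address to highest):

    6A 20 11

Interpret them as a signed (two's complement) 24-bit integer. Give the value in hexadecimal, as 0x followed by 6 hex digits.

Big-endian stores the most-significant byte at the lowest address.
The bytes are already most-significant first: 0x6A2011.

0x6A2011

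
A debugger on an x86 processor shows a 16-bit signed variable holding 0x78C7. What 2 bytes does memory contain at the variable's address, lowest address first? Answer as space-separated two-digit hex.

C7 78

Split into bytes (most-significant first): 78 C7.
Little-endian stores the least-significant byte at the lowest address.
So at ascending addresses the bytes are C7 78.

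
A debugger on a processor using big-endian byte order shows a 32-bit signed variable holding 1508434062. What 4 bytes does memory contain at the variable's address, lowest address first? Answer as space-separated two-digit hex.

1508434062 in hexadecimal, padded to 32 bits, is 0x59E8E08E.
Split into bytes (most-significant first): 59 E8 E0 8E.
In big-endian order the high byte comes first in memory.
So the memory order matches the most-significant-first order: 59 E8 E0 8E.

59 E8 E0 8E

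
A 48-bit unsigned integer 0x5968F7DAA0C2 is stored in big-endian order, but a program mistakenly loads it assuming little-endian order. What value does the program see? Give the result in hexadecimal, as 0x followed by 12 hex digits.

Stored big-endian, the bytes at ascending addresses are 59 68 F7 DA A0 C2.
Read back as little-endian, the first byte is least significant, giving 0xC2A0DAF76859.

0xC2A0DAF76859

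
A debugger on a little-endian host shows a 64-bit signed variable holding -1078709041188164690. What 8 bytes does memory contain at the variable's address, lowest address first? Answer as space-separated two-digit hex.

Two's complement of -1078709041188164690 in 64 bits: 1078709041188164690 = 0x0EF858286005D452; invert → 0xF107A7D79FFA2BAD; add 1 → 0xF107A7D79FFA2BAE.
Split into bytes (most-significant first): F1 07 A7 D7 9F FA 2B AE.
In little-endian order the low byte comes first in memory.
So at ascending addresses the bytes are AE 2B FA 9F D7 A7 07 F1.

AE 2B FA 9F D7 A7 07 F1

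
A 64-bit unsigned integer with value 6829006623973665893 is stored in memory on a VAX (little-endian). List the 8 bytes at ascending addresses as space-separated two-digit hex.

65 6C BD C6 57 81 C5 5E

6829006623973665893 in hexadecimal, padded to 64 bits, is 0x5EC58157C6BD6C65.
Split into bytes (most-significant first): 5E C5 81 57 C6 BD 6C 65.
Little-endian: lowest address holds the least-significant byte.
So at ascending addresses the bytes are 65 6C BD C6 57 81 C5 5E.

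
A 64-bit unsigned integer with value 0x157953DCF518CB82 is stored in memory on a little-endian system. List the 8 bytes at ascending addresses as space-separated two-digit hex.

82 CB 18 F5 DC 53 79 15

Split into bytes (most-significant first): 15 79 53 DC F5 18 CB 82.
In little-endian order the low byte comes first in memory.
So at ascending addresses the bytes are 82 CB 18 F5 DC 53 79 15.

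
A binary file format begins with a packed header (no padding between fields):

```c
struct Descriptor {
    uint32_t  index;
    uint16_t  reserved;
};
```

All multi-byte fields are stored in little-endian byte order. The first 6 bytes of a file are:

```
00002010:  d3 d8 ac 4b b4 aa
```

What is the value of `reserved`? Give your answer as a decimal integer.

`reserved` follows `index` (4 bytes), so it starts at byte offset 4 and occupies 2 bytes.
Bytes at offsets 4..5: B4 AA.
Little-endian: lowest address holds the least-significant byte.
Reassemble most-significant byte first: AA B4 → 0xAAB4.
0xAAB4 = 43700.

43700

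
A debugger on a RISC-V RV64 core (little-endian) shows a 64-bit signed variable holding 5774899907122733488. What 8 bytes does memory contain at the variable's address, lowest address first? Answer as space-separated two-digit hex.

5774899907122733488 in hexadecimal, padded to 64 bits, is 0x502490DE697CA1B0.
Split into bytes (most-significant first): 50 24 90 DE 69 7C A1 B0.
In little-endian order the low byte comes first in memory.
So at ascending addresses the bytes are B0 A1 7C 69 DE 90 24 50.

B0 A1 7C 69 DE 90 24 50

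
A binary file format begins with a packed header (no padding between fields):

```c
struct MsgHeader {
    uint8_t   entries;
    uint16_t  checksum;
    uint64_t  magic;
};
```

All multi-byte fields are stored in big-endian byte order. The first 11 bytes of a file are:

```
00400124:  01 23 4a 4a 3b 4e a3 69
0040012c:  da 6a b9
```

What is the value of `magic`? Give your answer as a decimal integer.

5348955446195153593

`magic` follows `entries` (1 B), `checksum` (2 B), so it starts at offset 1 + 2 = 3 and occupies 8 bytes.
Bytes at offsets 3..10: 4A 3B 4E A3 69 DA 6A B9.
Big-endian stores the most-significant byte at the lowest address.
The bytes are already most-significant first: 0x4A3B4EA369DA6AB9.
0x4A3B4EA369DA6AB9 = 5348955446195153593.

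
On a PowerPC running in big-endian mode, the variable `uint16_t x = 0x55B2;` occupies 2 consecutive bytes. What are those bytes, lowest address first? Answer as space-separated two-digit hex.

Split into bytes (most-significant first): 55 B2.
In big-endian order the high byte comes first in memory.
So the memory order matches the most-significant-first order: 55 B2.

55 B2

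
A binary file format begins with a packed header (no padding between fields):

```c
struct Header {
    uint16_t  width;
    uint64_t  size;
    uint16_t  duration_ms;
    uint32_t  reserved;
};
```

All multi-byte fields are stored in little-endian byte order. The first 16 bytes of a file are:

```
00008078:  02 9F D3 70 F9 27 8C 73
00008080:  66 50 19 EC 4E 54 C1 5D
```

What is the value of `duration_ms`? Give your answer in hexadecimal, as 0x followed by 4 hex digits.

0xEC19

`duration_ms` follows `width` (2 B), `size` (8 B), so it starts at offset 2 + 8 = 10 and occupies 2 bytes.
Bytes at offsets 10..11: 19 EC.
Little-endian: lowest address holds the least-significant byte.
Reassemble most-significant byte first: EC 19 → 0xEC19.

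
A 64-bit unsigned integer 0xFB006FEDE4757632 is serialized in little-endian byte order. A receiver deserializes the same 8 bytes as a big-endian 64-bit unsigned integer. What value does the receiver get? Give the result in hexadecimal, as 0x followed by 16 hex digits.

Stored little-endian, the bytes at ascending addresses are 32 76 75 E4 ED 6F 00 FB.
Read back as big-endian, the last byte is least significant, giving 0x327675E4ED6F00FB.

0x327675E4ED6F00FB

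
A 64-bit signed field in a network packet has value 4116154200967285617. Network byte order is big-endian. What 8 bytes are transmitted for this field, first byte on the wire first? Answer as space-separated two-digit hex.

39 1F 84 6F FD 63 0B 71

4116154200967285617 in hexadecimal, padded to 64 bits, is 0x391F846FFD630B71.
Split into bytes (most-significant first): 39 1F 84 6F FD 63 0B 71.
Big-endian stores the most-significant byte at the lowest address.
So the memory order matches the most-significant-first order: 39 1F 84 6F FD 63 0B 71.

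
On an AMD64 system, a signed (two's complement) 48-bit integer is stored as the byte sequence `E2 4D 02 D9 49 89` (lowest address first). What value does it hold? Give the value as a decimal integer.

In little-endian order the low byte comes first in memory.
Reassemble most-significant byte first: 89 49 D9 02 4D E2 → 0x8949D9024DE2.
Top bit is set, so as a signed 48-bit value this is 0x8949D9024DE2 − 2^48 = -130524710285854.

-130524710285854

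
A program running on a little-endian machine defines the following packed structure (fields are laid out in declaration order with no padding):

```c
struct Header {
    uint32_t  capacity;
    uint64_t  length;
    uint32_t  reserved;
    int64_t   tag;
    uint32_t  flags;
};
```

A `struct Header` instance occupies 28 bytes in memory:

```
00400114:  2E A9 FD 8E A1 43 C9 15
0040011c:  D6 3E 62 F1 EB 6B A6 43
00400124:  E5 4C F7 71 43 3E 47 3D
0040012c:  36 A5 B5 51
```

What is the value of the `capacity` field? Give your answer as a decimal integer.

2398988590

`capacity` is the first field, at byte offset 0, occupying 4 bytes.
Bytes at offsets 0..3: 2E A9 FD 8E.
Little-endian: lowest address holds the least-significant byte.
Reassemble most-significant byte first: 8E FD A9 2E → 0x8EFDA92E.
0x8EFDA92E = 2398988590.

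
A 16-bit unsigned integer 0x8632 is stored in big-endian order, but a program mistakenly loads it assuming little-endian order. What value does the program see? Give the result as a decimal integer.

12934

Stored big-endian, the bytes at ascending addresses are 86 32.
Read back as little-endian, the first byte is least significant, giving 0x3286.
0x3286 = 12934.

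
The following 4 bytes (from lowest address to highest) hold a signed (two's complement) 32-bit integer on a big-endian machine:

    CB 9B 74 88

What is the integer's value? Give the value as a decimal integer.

In big-endian order the high byte comes first in memory.
The bytes are already most-significant first: 0xCB9B7488.
Top bit is set, so as a signed 32-bit value this is 0xCB9B7488 − 2^32 = -879004536.

-879004536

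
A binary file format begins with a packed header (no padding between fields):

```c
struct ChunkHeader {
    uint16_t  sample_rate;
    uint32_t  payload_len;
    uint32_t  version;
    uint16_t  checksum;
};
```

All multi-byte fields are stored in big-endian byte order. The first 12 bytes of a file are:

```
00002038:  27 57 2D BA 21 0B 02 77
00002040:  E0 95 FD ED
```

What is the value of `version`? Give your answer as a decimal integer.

41410709

`version` follows `sample_rate` (2 B), `payload_len` (4 B), so it starts at offset 2 + 4 = 6 and occupies 4 bytes.
Bytes at offsets 6..9: 02 77 E0 95.
In big-endian order the high byte comes first in memory.
The bytes are already most-significant first: 0x0277E095.
0x0277E095 = 41410709.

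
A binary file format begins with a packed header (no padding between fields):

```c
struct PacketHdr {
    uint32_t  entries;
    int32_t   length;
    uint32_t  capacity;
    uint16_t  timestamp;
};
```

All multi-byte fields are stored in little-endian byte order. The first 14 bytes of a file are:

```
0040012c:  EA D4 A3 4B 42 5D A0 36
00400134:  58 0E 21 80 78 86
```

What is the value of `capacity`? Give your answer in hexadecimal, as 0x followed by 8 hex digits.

0x80210E58

`capacity` follows `entries` (4 B), `length` (4 B), so it starts at offset 4 + 4 = 8 and occupies 4 bytes.
Bytes at offsets 8..11: 58 0E 21 80.
Little-endian: lowest address holds the least-significant byte.
Reassemble most-significant byte first: 80 21 0E 58 → 0x80210E58.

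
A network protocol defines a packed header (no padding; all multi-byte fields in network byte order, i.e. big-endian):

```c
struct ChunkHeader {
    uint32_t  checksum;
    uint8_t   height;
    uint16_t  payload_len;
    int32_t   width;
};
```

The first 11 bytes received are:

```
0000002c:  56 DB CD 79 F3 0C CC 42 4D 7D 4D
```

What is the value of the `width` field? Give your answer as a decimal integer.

`width` follows `checksum` (4 B), `height` (1 B), `payload_len` (2 B), so it starts at offset 4 + 1 + 2 = 7 and occupies 4 bytes.
Bytes at offsets 7..10: 42 4D 7D 4D.
Big-endian stores the most-significant byte at the lowest address.
The bytes are already most-significant first: 0x424D7D4D.
0x424D7D4D = 1112374605.

1112374605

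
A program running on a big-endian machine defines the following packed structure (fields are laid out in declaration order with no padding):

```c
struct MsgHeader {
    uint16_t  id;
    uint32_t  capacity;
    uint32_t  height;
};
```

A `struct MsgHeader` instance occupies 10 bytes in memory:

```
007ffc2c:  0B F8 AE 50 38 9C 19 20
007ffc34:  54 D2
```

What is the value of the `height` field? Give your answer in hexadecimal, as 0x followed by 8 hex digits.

`height` follows `id` (2 B), `capacity` (4 B), so it starts at offset 2 + 4 = 6 and occupies 4 bytes.
Bytes at offsets 6..9: 19 20 54 D2.
In big-endian order the high byte comes first in memory.
The bytes are already most-significant first: 0x192054D2.

0x192054D2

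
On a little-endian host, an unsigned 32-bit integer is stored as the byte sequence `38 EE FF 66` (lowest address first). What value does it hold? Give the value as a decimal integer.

1728048696

Little-endian: lowest address holds the least-significant byte.
Reassemble most-significant byte first: 66 FF EE 38 → 0x66FFEE38.
0x66FFEE38 = 1728048696.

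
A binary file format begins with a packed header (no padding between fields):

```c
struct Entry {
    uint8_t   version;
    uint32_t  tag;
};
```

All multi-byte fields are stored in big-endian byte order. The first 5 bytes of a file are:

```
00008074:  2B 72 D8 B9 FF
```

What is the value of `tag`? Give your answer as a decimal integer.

`tag` follows `version` (1 byte), so it starts at byte offset 1 and occupies 4 bytes.
Bytes at offsets 1..4: 72 D8 B9 FF.
In big-endian order the high byte comes first in memory.
The bytes are already most-significant first: 0x72D8B9FF.
0x72D8B9FF = 1926806015.

1926806015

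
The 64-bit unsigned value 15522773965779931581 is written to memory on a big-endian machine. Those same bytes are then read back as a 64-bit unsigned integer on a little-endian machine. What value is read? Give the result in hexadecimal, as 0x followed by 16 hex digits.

0xBD91FEBEADF86BD7

15522773965779931581 in 64-bit hexadecimal is 0xD76BF8ADBEFE91BD.
Stored big-endian, the bytes at ascending addresses are D7 6B F8 AD BE FE 91 BD.
Read back as little-endian, the first byte is least significant, giving 0xBD91FEBEADF86BD7.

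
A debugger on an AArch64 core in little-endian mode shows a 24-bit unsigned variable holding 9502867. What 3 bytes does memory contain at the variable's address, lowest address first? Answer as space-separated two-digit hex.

9502867 in hexadecimal, padded to 24 bits, is 0x910093.
Split into bytes (most-significant first): 91 00 93.
In little-endian order the low byte comes first in memory.
So at ascending addresses the bytes are 93 00 91.

93 00 91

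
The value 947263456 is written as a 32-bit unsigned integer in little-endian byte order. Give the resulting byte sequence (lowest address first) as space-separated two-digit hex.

947263456 in hexadecimal, padded to 32 bits, is 0x387617E0.
Split into bytes (most-significant first): 38 76 17 E0.
Little-endian stores the least-significant byte at the lowest address.
So at ascending addresses the bytes are E0 17 76 38.

E0 17 76 38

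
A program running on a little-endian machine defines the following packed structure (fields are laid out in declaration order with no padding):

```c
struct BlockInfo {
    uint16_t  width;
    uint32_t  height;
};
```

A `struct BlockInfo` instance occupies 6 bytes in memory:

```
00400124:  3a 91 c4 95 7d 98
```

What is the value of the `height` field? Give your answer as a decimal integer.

`height` follows `width` (2 bytes), so it starts at byte offset 2 and occupies 4 bytes.
Bytes at offsets 2..5: C4 95 7D 98.
In little-endian order the low byte comes first in memory.
Reassemble most-significant byte first: 98 7D 95 C4 → 0x987D95C4.
0x987D95C4 = 2558367172.

2558367172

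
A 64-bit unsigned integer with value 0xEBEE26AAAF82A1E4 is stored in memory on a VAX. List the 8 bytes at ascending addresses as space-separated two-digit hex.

E4 A1 82 AF AA 26 EE EB

Split into bytes (most-significant first): EB EE 26 AA AF 82 A1 E4.
Little-endian stores the least-significant byte at the lowest address.
So at ascending addresses the bytes are E4 A1 82 AF AA 26 EE EB.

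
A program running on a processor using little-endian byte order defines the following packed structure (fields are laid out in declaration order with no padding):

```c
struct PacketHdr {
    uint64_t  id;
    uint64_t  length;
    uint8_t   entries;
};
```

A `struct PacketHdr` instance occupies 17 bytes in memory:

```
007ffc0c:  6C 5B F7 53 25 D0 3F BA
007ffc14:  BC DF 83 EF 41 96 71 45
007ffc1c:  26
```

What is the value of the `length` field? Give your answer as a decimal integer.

`length` follows `id` (8 bytes), so it starts at byte offset 8 and occupies 8 bytes.
Bytes at offsets 8..15: BC DF 83 EF 41 96 71 45.
In little-endian order the low byte comes first in memory.
Reassemble most-significant byte first: 45 71 96 41 EF 83 DF BC → 0x45719641EF83DFBC.
0x45719641EF83DFBC = 5003945870920769468.

5003945870920769468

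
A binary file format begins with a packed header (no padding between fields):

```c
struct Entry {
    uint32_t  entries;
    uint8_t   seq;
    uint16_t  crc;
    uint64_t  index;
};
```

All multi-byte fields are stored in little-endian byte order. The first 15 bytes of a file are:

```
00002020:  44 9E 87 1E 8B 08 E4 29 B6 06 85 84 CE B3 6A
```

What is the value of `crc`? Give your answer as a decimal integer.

58376

`crc` follows `entries` (4 B), `seq` (1 B), so it starts at offset 4 + 1 = 5 and occupies 2 bytes.
Bytes at offsets 5..6: 08 E4.
Little-endian stores the least-significant byte at the lowest address.
Reassemble most-significant byte first: E4 08 → 0xE408.
0xE408 = 58376.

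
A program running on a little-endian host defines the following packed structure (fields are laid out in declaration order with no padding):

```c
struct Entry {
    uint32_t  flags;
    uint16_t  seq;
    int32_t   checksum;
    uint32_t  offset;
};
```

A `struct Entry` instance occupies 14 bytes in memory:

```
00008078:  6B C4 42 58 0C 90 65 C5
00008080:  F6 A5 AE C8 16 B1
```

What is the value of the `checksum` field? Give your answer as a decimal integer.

-1510554267

`checksum` follows `flags` (4 B), `seq` (2 B), so it starts at offset 4 + 2 = 6 and occupies 4 bytes.
Bytes at offsets 6..9: 65 C5 F6 A5.
Little-endian stores the least-significant byte at the lowest address.
Reassemble most-significant byte first: A5 F6 C5 65 → 0xA5F6C565.
Top bit is set, so as a signed 32-bit value this is 0xA5F6C565 − 2^32 = -1510554267.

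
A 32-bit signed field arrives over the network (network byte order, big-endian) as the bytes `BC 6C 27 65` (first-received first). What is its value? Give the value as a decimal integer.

-1133762715

Big-endian: lowest address holds the most-significant byte.
The bytes are already most-significant first: 0xBC6C2765.
Top bit is set, so as a signed 32-bit value this is 0xBC6C2765 − 2^32 = -1133762715.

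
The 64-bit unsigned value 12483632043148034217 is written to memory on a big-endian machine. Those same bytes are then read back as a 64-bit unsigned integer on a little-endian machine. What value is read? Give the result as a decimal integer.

12231923639897112237

12483632043148034217 in 64-bit hexadecimal is 0xAD3EC533BE85C0A9.
Stored big-endian, the bytes at ascending addresses are AD 3E C5 33 BE 85 C0 A9.
Read back as little-endian, the first byte is least significant, giving 0xA9C085BE33C53EAD.
0xA9C085BE33C53EAD = 12231923639897112237.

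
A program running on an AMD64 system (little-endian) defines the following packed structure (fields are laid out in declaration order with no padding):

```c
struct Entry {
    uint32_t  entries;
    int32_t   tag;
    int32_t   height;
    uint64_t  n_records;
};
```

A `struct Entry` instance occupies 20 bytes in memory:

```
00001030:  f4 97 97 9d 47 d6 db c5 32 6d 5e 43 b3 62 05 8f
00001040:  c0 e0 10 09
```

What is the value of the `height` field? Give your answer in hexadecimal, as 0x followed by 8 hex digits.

`height` follows `entries` (4 B), `tag` (4 B), so it starts at offset 4 + 4 = 8 and occupies 4 bytes.
Bytes at offsets 8..11: 32 6D 5E 43.
In little-endian order the low byte comes first in memory.
Reassemble most-significant byte first: 43 5E 6D 32 → 0x435E6D32.

0x435E6D32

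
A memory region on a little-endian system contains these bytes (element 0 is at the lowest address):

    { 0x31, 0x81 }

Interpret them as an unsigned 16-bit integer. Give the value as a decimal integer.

Little-endian: lowest address holds the least-significant byte.
Reassemble most-significant byte first: 81 31 → 0x8131.
0x8131 = 33073.

33073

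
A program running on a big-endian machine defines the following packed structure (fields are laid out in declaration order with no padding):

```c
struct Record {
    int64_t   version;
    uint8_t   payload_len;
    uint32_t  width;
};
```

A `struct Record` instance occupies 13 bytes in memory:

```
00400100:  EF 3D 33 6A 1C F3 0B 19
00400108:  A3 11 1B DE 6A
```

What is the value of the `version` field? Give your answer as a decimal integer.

`version` is the first field, at byte offset 0, occupying 8 bytes.
Bytes at offsets 0..7: EF 3D 33 6A 1C F3 0B 19.
In big-endian order the high byte comes first in memory.
The bytes are already most-significant first: 0xEF3D336A1CF30B19.
Top bit is set, so as a signed 64-bit value this is 0xEF3D336A1CF30B19 − 2^64 = -1207752594220184807.

-1207752594220184807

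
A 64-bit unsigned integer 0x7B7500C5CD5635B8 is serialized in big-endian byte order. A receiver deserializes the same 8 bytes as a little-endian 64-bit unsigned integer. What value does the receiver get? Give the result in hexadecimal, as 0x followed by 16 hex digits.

Stored big-endian, the bytes at ascending addresses are 7B 75 00 C5 CD 56 35 B8.
Read back as little-endian, the first byte is least significant, giving 0xB83556CDC500757B.

0xB83556CDC500757B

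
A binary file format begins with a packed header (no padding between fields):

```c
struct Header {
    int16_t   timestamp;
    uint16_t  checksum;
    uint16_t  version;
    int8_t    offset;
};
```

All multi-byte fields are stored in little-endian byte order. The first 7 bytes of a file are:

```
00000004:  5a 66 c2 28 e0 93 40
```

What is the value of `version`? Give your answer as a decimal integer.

37856

`version` follows `timestamp` (2 B), `checksum` (2 B), so it starts at offset 2 + 2 = 4 and occupies 2 bytes.
Bytes at offsets 4..5: E0 93.
Little-endian: lowest address holds the least-significant byte.
Reassemble most-significant byte first: 93 E0 → 0x93E0.
0x93E0 = 37856.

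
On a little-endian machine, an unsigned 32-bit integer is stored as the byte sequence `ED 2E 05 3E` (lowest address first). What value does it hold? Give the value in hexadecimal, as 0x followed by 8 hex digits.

In little-endian order the low byte comes first in memory.
Reassemble most-significant byte first: 3E 05 2E ED → 0x3E052EED.

0x3E052EED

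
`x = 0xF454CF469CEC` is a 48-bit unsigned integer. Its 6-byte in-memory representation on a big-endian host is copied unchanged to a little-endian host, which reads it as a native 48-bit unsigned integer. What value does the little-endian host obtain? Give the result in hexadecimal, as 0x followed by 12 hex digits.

0xEC9C46CF54F4

Stored big-endian, the bytes at ascending addresses are F4 54 CF 46 9C EC.
Read back as little-endian, the first byte is least significant, giving 0xEC9C46CF54F4.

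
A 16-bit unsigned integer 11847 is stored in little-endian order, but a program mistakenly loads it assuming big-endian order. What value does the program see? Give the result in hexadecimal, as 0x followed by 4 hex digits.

0x472E

11847 in 16-bit hexadecimal is 0x2E47.
Stored little-endian, the bytes at ascending addresses are 47 2E.
Read back as big-endian, the last byte is least significant, giving 0x472E.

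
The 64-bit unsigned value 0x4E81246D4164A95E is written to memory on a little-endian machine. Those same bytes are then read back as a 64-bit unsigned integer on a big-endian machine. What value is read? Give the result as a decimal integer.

6821093342796087630

Stored little-endian, the bytes at ascending addresses are 5E A9 64 41 6D 24 81 4E.
Read back as big-endian, the last byte is least significant, giving 0x5EA964416D24814E.
0x5EA964416D24814E = 6821093342796087630.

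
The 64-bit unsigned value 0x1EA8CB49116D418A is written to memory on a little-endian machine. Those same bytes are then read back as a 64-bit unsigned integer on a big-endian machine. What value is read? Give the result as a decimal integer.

Stored little-endian, the bytes at ascending addresses are 8A 41 6D 11 49 CB A8 1E.
Read back as big-endian, the last byte is least significant, giving 0x8A416D1149CBA81E.
0x8A416D1149CBA81E = 9962363771740203038.

9962363771740203038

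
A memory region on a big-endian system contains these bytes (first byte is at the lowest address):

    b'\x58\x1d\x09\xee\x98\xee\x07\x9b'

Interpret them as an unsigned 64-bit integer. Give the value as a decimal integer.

6349241970034870171

Big-endian stores the most-significant byte at the lowest address.
The bytes are already most-significant first: 0x581D09EE98EE079B.
0x581D09EE98EE079B = 6349241970034870171.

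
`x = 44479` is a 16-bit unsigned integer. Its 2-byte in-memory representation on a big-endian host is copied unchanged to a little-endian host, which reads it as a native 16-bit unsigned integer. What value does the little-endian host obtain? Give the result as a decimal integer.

49069

44479 in 16-bit hexadecimal is 0xADBF.
Stored big-endian, the bytes at ascending addresses are AD BF.
Read back as little-endian, the first byte is least significant, giving 0xBFAD.
0xBFAD = 49069.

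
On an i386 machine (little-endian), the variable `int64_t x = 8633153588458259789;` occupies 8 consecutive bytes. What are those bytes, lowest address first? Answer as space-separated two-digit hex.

8633153588458259789 in hexadecimal, padded to 64 bits, is 0x77CF1F72C371854D.
Split into bytes (most-significant first): 77 CF 1F 72 C3 71 85 4D.
In little-endian order the low byte comes first in memory.
So at ascending addresses the bytes are 4D 85 71 C3 72 1F CF 77.

4D 85 71 C3 72 1F CF 77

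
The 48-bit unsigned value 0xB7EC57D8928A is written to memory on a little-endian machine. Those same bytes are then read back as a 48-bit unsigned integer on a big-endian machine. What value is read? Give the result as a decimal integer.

Stored little-endian, the bytes at ascending addresses are 8A 92 D8 57 EC B7.
Read back as big-endian, the last byte is least significant, giving 0x8A92D857ECB7.
0x8A92D857ECB7 = 152363299499191.

152363299499191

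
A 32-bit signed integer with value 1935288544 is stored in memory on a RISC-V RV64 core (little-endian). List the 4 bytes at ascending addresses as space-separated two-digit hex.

1935288544 in hexadecimal, padded to 32 bits, is 0x735A28E0.
Split into bytes (most-significant first): 73 5A 28 E0.
Little-endian: lowest address holds the least-significant byte.
So at ascending addresses the bytes are E0 28 5A 73.

E0 28 5A 73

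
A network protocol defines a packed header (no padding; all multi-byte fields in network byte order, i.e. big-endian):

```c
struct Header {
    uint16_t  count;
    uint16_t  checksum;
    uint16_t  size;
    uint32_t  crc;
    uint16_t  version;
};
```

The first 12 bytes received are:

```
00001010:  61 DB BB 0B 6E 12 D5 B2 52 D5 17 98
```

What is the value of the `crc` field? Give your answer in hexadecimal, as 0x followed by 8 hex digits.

`crc` follows `count` (2 B), `checksum` (2 B), `size` (2 B), so it starts at offset 2 + 2 + 2 = 6 and occupies 4 bytes.
Bytes at offsets 6..9: D5 B2 52 D5.
In big-endian order the high byte comes first in memory.
The bytes are already most-significant first: 0xD5B252D5.

0xD5B252D5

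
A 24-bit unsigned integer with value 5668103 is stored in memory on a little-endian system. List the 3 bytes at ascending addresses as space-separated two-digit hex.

5668103 in hexadecimal, padded to 24 bits, is 0x567D07.
Split into bytes (most-significant first): 56 7D 07.
In little-endian order the low byte comes first in memory.
So at ascending addresses the bytes are 07 7D 56.

07 7D 56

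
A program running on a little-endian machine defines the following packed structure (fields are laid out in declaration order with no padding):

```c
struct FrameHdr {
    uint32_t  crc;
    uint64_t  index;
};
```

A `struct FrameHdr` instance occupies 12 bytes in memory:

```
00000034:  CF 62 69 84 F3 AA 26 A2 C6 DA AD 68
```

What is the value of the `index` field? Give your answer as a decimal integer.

7542925497574271731

`index` follows `crc` (4 bytes), so it starts at byte offset 4 and occupies 8 bytes.
Bytes at offsets 4..11: F3 AA 26 A2 C6 DA AD 68.
Little-endian: lowest address holds the least-significant byte.
Reassemble most-significant byte first: 68 AD DA C6 A2 26 AA F3 → 0x68ADDAC6A226AAF3.
0x68ADDAC6A226AAF3 = 7542925497574271731.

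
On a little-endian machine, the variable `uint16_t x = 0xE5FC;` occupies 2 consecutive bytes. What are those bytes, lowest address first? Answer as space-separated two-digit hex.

FC E5

Split into bytes (most-significant first): E5 FC.
Little-endian: lowest address holds the least-significant byte.
So at ascending addresses the bytes are FC E5.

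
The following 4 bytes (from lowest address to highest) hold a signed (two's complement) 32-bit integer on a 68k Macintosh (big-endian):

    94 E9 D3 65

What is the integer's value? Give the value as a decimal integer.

-1796615323

Big-endian stores the most-significant byte at the lowest address.
The bytes are already most-significant first: 0x94E9D365.
Top bit is set, so as a signed 32-bit value this is 0x94E9D365 − 2^32 = -1796615323.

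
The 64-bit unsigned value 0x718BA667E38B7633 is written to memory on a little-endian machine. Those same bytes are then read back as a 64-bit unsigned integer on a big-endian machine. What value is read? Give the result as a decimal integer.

Stored little-endian, the bytes at ascending addresses are 33 76 8B E3 67 A6 8B 71.
Read back as big-endian, the last byte is least significant, giving 0x33768BE367A68B71.
0x33768BE367A68B71 = 3708305151998987121.

3708305151998987121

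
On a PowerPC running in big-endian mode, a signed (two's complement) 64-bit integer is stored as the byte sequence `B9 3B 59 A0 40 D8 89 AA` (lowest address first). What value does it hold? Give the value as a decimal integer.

-5099383608249382486

In big-endian order the high byte comes first in memory.
The bytes are already most-significant first: 0xB93B59A040D889AA.
Top bit is set, so as a signed 64-bit value this is 0xB93B59A040D889AA − 2^64 = -5099383608249382486.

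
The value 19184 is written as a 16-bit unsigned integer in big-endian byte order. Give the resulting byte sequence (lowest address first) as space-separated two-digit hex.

19184 in hexadecimal, padded to 16 bits, is 0x4AF0.
Split into bytes (most-significant first): 4A F0.
Big-endian stores the most-significant byte at the lowest address.
So the memory order matches the most-significant-first order: 4A F0.

4A F0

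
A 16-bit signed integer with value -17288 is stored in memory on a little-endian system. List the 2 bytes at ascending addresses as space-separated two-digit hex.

78 BC

Two's complement of -17288 in 16 bits: 17288 = 0x4388; invert → 0xBC77; add 1 → 0xBC78.
Split into bytes (most-significant first): BC 78.
Little-endian: lowest address holds the least-significant byte.
So at ascending addresses the bytes are 78 BC.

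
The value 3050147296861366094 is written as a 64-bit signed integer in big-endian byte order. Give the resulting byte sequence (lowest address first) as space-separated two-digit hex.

3050147296861366094 in hexadecimal, padded to 64 bits, is 0x2A544CCE5E0A274E.
Split into bytes (most-significant first): 2A 54 4C CE 5E 0A 27 4E.
In big-endian order the high byte comes first in memory.
So the memory order matches the most-significant-first order: 2A 54 4C CE 5E 0A 27 4E.

2A 54 4C CE 5E 0A 27 4E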